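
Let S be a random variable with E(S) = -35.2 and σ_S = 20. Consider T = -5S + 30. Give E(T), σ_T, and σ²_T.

T = -5S + 30 is linear with a = -5, b = 30.
E(T) = a·E(S) + b = (-5)·(-35.2) + 30 = 206.
σ_T = |a|·σ_S = |-5|·20 = 100.
σ²_S = 20² = 400.
σ²_T = a²·σ²_S = (-5)²·400 = 10000 (the additive constant 30 does not affect variance).

E(T) = 206, σ_T = 100, σ²_T = 10000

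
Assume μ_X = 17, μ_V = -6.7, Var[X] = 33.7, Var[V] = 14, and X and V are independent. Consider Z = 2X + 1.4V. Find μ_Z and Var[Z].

μ_Z = 2·μ_X + 1.4·μ_V = 2·17 + 1.4·(-6.7) = 24.62.
Var[Z] = a²·Var[X] + b²·Var[V] + 2ab·covariance of X and V with a = 2, b = 1.4.
Independence gives covariance of X and V = 0.
= 2²·33.7 + 1.4²·14 + 2·2·1.4·0
= 134.8 + 27.44 + 0 = 162.24.

μ_Z = 24.62, Var[Z] = 162.24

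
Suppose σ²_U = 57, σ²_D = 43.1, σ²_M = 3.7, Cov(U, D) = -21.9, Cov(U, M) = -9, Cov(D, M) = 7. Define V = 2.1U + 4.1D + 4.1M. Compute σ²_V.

σ²_V = a²·σ²_U + b²·σ²_D + c²·σ²_M + 2ab·Cov(U, D) + 2ac·Cov(U, M) + 2bc·Cov(D, M), with a = 2.1, b = 4.1, c = 4.1.
= 251.37 + 724.511 + 62.197 + (-377.118) + (-154.98) + 235.34
= 741.32.

σ²_V = 741.32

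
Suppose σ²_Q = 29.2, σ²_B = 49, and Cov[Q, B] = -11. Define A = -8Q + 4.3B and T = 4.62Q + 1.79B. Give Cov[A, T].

Cov[A, T] = -763.085

By bilinearity, Cov[A, T] = ac·σ²_Q + bd·σ²_B + (ad+bc)·Cov[Q, B], with a=-8, b=4.3, c=4.62, d=1.79.
ac·σ²_Q = (-8)·4.62·29.2 = -1079.232
bd·σ²_B = 4.3·1.79·49 = 377.153
(ad+bc)·Cov[Q, B] = (5.546)·(-11) = -61.006
Cov[A, T] = -1079.232 + 377.153 + (-61.006) = -763.085.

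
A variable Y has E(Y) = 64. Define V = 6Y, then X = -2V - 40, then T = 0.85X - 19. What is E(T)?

E(T) = -705.8

E(V) = 6·64 = 384.
E(X) = (-2)·384 + (-40) = -808.
E(T) = 0.85·(-808) + (-19) = -705.8.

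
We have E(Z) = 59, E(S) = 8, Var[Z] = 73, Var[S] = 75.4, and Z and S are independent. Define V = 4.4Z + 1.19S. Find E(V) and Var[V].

E(V) = 4.4·E(Z) + 1.19·E(S) = 4.4·59 + 1.19·8 = 269.12.
Var[V] = a²·Var[Z] + b²·Var[S] + 2ab·Cov(Z, S) with a = 4.4, b = 1.19.
Independence gives Cov(Z, S) = 0.
= 4.4²·73 + 1.19²·75.4 + 2·4.4·1.19·0
= 1413.28 + 106.77394 + 0 = 1520.05394.

E(V) = 269.12, Var[V] = 1520.05394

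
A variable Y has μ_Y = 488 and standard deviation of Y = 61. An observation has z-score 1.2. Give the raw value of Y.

Y = 561.2

Y = μ_Y + z·standard deviation of Y = 488 + 1.2·61 = 561.2.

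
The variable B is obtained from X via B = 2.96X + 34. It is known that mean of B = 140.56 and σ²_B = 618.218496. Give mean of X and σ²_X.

mean of X = 36, σ²_X = 70.56

From B = 2.96X + 34: mean of B = a·mean of X + b, so mean of X = (mean of B − b)/a = (140.56 − 34)/2.96 = 36.
σ²_B = a²·σ²_X, so σ²_X = 618.218496/2.96² = 70.56.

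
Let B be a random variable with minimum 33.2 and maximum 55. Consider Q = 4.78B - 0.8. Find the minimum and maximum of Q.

a = 4.78 > 0, so min(Q) = a·min(B)+b = 4.78·33.2 + (-0.8) = 157.896 and max(Q) = 4.78·55 + (-0.8) = 262.1.

min(Q) = 157.896, max(Q) = 262.1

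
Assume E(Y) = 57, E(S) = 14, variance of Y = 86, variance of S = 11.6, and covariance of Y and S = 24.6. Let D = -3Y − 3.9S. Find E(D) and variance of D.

E(D) = (-3)·E(Y) + (-3.9)·E(S) = (-3)·57 + (-3.9)·14 = -225.6.
variance of D = a²·variance of Y + b²·variance of S + 2ab·covariance of Y and S with a = -3, b = -3.9.
= (-3)²·86 + (-3.9)²·11.6 + 2·(-3)·(-3.9)·24.6
= 774 + 176.436 + 575.64 = 1526.076.

E(D) = -225.6, variance of D = 1526.076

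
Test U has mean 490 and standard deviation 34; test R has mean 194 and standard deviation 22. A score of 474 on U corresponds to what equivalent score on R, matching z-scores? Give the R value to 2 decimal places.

R = 183.65

z = (474 − 490)/34 ≈ -0.4706.
R = 194 + z·22 = 194 + (474 − 490)·22/34 ≈ 183.65.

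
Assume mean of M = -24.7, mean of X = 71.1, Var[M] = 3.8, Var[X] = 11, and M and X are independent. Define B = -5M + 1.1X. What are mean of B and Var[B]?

mean of B = 201.71, Var[B] = 108.31

mean of B = (-5)·mean of M + 1.1·mean of X = (-5)·(-24.7) + 1.1·71.1 = 201.71.
Var[B] = a²·Var[M] + b²·Var[X] + 2ab·Cov(M, X) with a = -5, b = 1.1.
Independence gives Cov(M, X) = 0.
= (-5)²·3.8 + 1.1²·11 + 2·(-5)·1.1·0
= 95 + 13.31 + 0 = 108.31.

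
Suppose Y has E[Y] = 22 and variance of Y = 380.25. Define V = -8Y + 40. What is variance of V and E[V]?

variance of V = 24336, E[V] = -136

V = -8Y + 40 is linear with a = -8, b = 40.
variance of V = a²·variance of Y = (-8)²·380.25 = 24336 (the additive constant 40 does not affect variance).
E[V] = a·E[Y] + b = (-8)·22 + 40 = -136.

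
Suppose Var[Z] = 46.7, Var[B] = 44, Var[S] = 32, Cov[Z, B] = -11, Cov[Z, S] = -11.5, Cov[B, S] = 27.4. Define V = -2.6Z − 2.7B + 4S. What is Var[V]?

Var[V] = 641.372

Var[V] = a²·Var[Z] + b²·Var[B] + c²·Var[S] + 2ab·Cov[Z, B] + 2ac·Cov[Z, S] + 2bc·Cov[B, S], with a = -2.6, b = -2.7, c = 4.
= 315.692 + 320.76 + 512 + (-154.44) + 239.2 + (-591.84)
= 641.372.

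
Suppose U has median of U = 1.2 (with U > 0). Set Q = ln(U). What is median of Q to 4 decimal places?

median of Q = 0.1823

ln(U) is monotone on this domain, so median of Q = ln(1.2) ≈ 0.1823.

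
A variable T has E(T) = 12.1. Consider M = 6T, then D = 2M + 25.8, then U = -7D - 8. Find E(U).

E(U) = -1205

E(M) = 6·12.1 = 72.6.
E(D) = 2·72.6 + 25.8 = 171.
E(U) = (-7)·171 + (-8) = -1205.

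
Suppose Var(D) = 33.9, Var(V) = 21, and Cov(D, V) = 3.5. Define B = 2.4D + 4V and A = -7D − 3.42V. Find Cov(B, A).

By bilinearity, Cov(B, A) = ac·Var(D) + bd·Var(V) + (ad+bc)·Cov(D, V), with a=2.4, b=4, c=-7, d=-3.42.
ac·Var(D) = 2.4·(-7)·33.9 = -569.52
bd·Var(V) = 4·(-3.42)·21 = -287.28
(ad+bc)·Cov(D, V) = (-36.208)·3.5 = -126.728
Cov(B, A) = -569.52 + (-287.28) + (-126.728) = -983.528.

Cov(B, A) = -983.528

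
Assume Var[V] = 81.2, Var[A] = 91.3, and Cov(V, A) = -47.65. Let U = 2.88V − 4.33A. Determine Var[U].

Var[U] = a²·Var[V] + b²·Var[A] + 2ab·Cov(V, A) with a = 2.88, b = -4.33.
= 2.88²·81.2 + (-4.33)²·91.3 + 2·2.88·(-4.33)·(-47.65)
= 673.50528 + 1711.77457 + 1188.42912 = 3573.70897.

Var[U] = 3573.70897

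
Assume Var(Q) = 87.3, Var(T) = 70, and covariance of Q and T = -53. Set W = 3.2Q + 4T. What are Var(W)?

Var(W) = a²·Var(Q) + b²·Var(T) + 2ab·covariance of Q and T with a = 3.2, b = 4.
= 3.2²·87.3 + 4²·70 + 2·3.2·4·(-53)
= 893.952 + 1120 + (-1356.8) = 657.152.

Var(W) = 657.152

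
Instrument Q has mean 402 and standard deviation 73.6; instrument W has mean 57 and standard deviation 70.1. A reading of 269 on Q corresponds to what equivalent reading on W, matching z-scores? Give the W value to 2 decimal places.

z = (269 − 402)/73.6 ≈ -1.8071.
W = 57 + z·70.1 = 57 + (269 − 402)·70.1/73.6 ≈ -69.68.

W = -69.68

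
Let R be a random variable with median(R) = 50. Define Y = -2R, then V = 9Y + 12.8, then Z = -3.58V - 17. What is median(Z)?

median(Z) = 3159.176

median(Y) = (-2)·50 = -100.
median(V) = 9·(-100) + 12.8 = -887.2.
median(Z) = (-3.58)·(-887.2) + (-17) = 3159.176.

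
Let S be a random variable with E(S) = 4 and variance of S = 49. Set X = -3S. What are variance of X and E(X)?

variance of X = 441, E(X) = -12

X = -3S is linear with a = -3, b = 0.
variance of X = a²·variance of S = (-3)²·49 = 441.
E(X) = a·E(S) + b = (-3)·4 = -12.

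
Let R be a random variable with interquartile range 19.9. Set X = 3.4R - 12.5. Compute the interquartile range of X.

Under X = aR + b, IQR(X) = |a|·IQR(R) = |3.4|·19.9 = 67.66 (shifts cancel; spread scales by |a|).

IQR(X) = 67.66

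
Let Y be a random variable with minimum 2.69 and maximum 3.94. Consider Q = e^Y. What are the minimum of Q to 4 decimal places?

min(Q) = 14.7317

e^Y is increasing on this domain, so min(Q) comes from min(Y) = 2.69: min(Q) = exp(2.69) ≈ 14.7317.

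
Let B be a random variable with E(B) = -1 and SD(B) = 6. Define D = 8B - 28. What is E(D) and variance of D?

E(D) = -36, variance of D = 2304

D = 8B - 28 is linear with a = 8, b = -28.
E(D) = a·E(B) + b = 8·(-1) + (-28) = -36.
variance of B = 6² = 36.
variance of D = a²·variance of B = 8²·36 = 2304 (the additive constant -28 does not affect variance).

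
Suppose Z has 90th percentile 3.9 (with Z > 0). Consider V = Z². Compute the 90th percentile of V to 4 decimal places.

Z² is increasing, so P_{90}(V) = g(P_{90}(Z)) = 15.21.

90th percentile of V = 15.21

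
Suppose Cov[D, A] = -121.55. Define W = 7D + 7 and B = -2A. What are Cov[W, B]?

Cov[W, B] = a·c·Cov[D, A] = 7·(-2)·(-121.55) = 1701.7. Additive constants drop out.

Cov[W, B] = 1701.7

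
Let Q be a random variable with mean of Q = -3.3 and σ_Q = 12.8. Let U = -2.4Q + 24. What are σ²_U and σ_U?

σ²_U = 943.7184, σ_U = 30.72

U = -2.4Q + 24 is linear with a = -2.4, b = 24.
σ²_Q = 12.8² = 163.84.
σ²_U = a²·σ²_Q = (-2.4)²·163.84 = 943.7184 (the additive constant 24 does not affect variance).
σ_U = |a|·σ_Q = |-2.4|·12.8 = 30.72.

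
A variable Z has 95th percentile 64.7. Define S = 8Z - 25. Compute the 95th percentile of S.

95th percentile of S = 492.6

Since a = 8 > 0 the transformation is increasing, so the 95th percentile of S = a·(P_{95} of Z) + b = 8·64.7 + (-25) = 492.6.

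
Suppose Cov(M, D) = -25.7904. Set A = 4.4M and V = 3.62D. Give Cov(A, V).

Cov(A, V) = -410.7894912

Cov(A, V) = a·c·Cov(M, D) = 4.4·3.62·(-25.7904) = -410.7894912. Additive constants drop out.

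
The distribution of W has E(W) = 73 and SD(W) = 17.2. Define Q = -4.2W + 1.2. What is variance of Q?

Q = -4.2W + 1.2 is linear with a = -4.2, b = 1.2.
variance of W = 17.2² = 295.84.
variance of Q = a²·variance of W = (-4.2)²·295.84 = 5218.6176 (the additive constant 1.2 does not affect variance).

variance of Q = 5218.6176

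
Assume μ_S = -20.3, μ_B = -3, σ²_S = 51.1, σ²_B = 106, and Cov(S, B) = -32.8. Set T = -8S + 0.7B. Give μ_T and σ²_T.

μ_T = (-8)·μ_S + 0.7·μ_B = (-8)·(-20.3) + 0.7·(-3) = 160.3.
σ²_T = a²·σ²_S + b²·σ²_B + 2ab·Cov(S, B) with a = -8, b = 0.7.
= (-8)²·51.1 + 0.7²·106 + 2·(-8)·0.7·(-32.8)
= 3270.4 + 51.94 + 367.36 = 3689.7.

μ_T = 160.3, σ²_T = 3689.7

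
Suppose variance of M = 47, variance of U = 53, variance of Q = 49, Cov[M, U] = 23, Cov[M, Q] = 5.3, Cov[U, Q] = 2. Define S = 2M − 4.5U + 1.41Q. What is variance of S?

variance of S = a²·variance of M + b²·variance of U + c²·variance of Q + 2ab·Cov[M, U] + 2ac·Cov[M, Q] + 2bc·Cov[U, Q], with a = 2, b = -4.5, c = 1.41.
= 188 + 1073.25 + 97.4169 + (-414) + 29.892 + (-25.38)
= 949.1789.

variance of S = 949.1789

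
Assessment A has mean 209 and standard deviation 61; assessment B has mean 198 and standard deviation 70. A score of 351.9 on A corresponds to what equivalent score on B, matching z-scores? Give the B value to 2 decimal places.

B = 361.98

z = (351.9 − 209)/61 ≈ 2.3426.
B = 198 + z·70 = 198 + (351.9 − 209)·70/61 ≈ 361.98.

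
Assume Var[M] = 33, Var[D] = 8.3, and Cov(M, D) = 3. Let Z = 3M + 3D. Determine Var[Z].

Var[Z] = a²·Var[M] + b²·Var[D] + 2ab·Cov(M, D) with a = 3, b = 3.
= 3²·33 + 3²·8.3 + 2·3·3·3
= 297 + 74.7 + 54 = 425.7.

Var[Z] = 425.7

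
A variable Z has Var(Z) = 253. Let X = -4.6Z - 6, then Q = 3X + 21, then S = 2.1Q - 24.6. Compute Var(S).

Var(X) = (-4.6)²·253 = 5353.48.
Var(Q) = 3²·5353.48 = 48181.32.
Var(S) = 2.1²·48181.32 = 212479.6212.

Var(S) = 212479.6212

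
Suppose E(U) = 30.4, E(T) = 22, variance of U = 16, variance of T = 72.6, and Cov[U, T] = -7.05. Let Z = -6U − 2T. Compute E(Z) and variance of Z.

E(Z) = -226.4, variance of Z = 697.2

E(Z) = (-6)·E(U) + (-2)·E(T) = (-6)·30.4 + (-2)·22 = -226.4.
variance of Z = a²·variance of U + b²·variance of T + 2ab·Cov[U, T] with a = -6, b = -2.
= (-6)²·16 + (-2)²·72.6 + 2·(-6)·(-2)·(-7.05)
= 576 + 290.4 + (-169.2) = 697.2.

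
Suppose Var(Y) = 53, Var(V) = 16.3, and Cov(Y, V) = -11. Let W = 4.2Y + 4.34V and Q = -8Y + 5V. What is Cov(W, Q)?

By bilinearity, Cov(W, Q) = ac·Var(Y) + bd·Var(V) + (ad+bc)·Cov(Y, V), with a=4.2, b=4.34, c=-8, d=5.
ac·Var(Y) = 4.2·(-8)·53 = -1780.8
bd·Var(V) = 4.34·5·16.3 = 353.71
(ad+bc)·Cov(Y, V) = (-13.72)·(-11) = 150.92
Cov(W, Q) = -1780.8 + 353.71 + 150.92 = -1276.17.

Cov(W, Q) = -1276.17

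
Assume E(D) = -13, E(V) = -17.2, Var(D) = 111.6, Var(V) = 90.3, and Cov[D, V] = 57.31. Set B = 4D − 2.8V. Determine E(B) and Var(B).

E(B) = -3.84, Var(B) = 1209.808

E(B) = 4·E(D) + (-2.8)·E(V) = 4·(-13) + (-2.8)·(-17.2) = -3.84.
Var(B) = a²·Var(D) + b²·Var(V) + 2ab·Cov[D, V] with a = 4, b = -2.8.
= 4²·111.6 + (-2.8)²·90.3 + 2·4·(-2.8)·57.31
= 1785.6 + 707.952 + (-1283.744) = 1209.808.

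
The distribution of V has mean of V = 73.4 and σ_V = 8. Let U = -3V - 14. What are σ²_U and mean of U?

U = -3V - 14 is linear with a = -3, b = -14.
σ²_V = 8² = 64.
σ²_U = a²·σ²_V = (-3)²·64 = 576 (the additive constant -14 does not affect variance).
mean of U = a·mean of V + b = (-3)·73.4 + (-14) = -234.2.

σ²_U = 576, mean of U = -234.2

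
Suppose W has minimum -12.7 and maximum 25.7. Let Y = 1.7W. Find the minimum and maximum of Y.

min(Y) = -21.59, max(Y) = 43.69

a = 1.7 > 0, so min(Y) = a·min(W)+b = 1.7·(-12.7) = -21.59 and max(Y) = 1.7·25.7 = 43.69.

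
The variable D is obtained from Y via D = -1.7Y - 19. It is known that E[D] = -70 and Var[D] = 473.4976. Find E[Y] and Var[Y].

E[Y] = 30, Var[Y] = 163.84

From D = -1.7Y - 19: E[D] = a·E[Y] + b, so E[Y] = (E[D] − b)/a = (-70 − (-19))/(-1.7) = 30.
Var[D] = a²·Var[Y], so Var[Y] = 473.4976/(-1.7)² = 163.84.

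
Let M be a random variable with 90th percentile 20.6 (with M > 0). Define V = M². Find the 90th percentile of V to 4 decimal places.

M² is increasing, so P_{90}(V) = g(P_{90}(M)) = 424.36.

90th percentile of V = 424.36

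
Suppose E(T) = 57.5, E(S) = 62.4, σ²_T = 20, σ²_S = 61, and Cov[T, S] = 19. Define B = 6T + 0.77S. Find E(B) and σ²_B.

E(B) = 393.048, σ²_B = 931.7269

E(B) = 6·E(T) + 0.77·E(S) = 6·57.5 + 0.77·62.4 = 393.048.
σ²_B = a²·σ²_T + b²·σ²_S + 2ab·Cov[T, S] with a = 6, b = 0.77.
= 6²·20 + 0.77²·61 + 2·6·0.77·19
= 720 + 36.1669 + 175.56 = 931.7269.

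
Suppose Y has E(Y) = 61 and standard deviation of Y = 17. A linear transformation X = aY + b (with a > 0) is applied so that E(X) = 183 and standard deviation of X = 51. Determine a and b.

standard deviation of X = a·standard deviation of Y (a > 0), so a = 51/17 = 3.
E(X) = a·E(Y) + b, so b = 183 − 3·61 = 0.

a = 3, b = 0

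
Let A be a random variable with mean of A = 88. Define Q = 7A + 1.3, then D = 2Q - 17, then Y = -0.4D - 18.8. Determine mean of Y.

mean of Y = -505.84

mean of Q = 7·88 + 1.3 = 617.3.
mean of D = 2·617.3 + (-17) = 1217.6.
mean of Y = (-0.4)·1217.6 + (-18.8) = -505.84.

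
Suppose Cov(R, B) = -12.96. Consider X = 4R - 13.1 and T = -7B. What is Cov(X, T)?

Cov(X, T) = 362.88

Cov(X, T) = a·c·Cov(R, B) = 4·(-7)·(-12.96) = 362.88. Additive constants drop out.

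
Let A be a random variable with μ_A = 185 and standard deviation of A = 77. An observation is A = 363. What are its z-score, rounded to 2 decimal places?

z = (A − μ_A) / standard deviation of A = (363 − 185) / 77 ≈ 2.31.

z = 2.31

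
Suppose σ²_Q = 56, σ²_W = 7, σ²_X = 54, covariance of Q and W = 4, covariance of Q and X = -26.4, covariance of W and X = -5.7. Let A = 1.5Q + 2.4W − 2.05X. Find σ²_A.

σ²_A = 640.503

σ²_A = a²·σ²_Q + b²·σ²_W + c²·σ²_X + 2ab·covariance of Q and W + 2ac·covariance of Q and X + 2bc·covariance of W and X, with a = 1.5, b = 2.4, c = -2.05.
= 126 + 40.32 + 226.935 + 28.8 + 162.36 + 56.088
= 640.503.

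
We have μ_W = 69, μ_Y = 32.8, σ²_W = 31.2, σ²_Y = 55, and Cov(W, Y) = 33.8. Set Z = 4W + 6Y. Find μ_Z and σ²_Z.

μ_Z = 4·μ_W + 6·μ_Y = 4·69 + 6·32.8 = 472.8.
σ²_Z = a²·σ²_W + b²·σ²_Y + 2ab·Cov(W, Y) with a = 4, b = 6.
= 4²·31.2 + 6²·55 + 2·4·6·33.8
= 499.2 + 1980 + 1622.4 = 4101.6.

μ_Z = 472.8, σ²_Z = 4101.6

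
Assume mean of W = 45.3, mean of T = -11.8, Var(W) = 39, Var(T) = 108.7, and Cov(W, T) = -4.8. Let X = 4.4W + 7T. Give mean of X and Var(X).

mean of X = 116.72, Var(X) = 5785.66

mean of X = 4.4·mean of W + 7·mean of T = 4.4·45.3 + 7·(-11.8) = 116.72.
Var(X) = a²·Var(W) + b²·Var(T) + 2ab·Cov(W, T) with a = 4.4, b = 7.
= 4.4²·39 + 7²·108.7 + 2·4.4·7·(-4.8)
= 755.04 + 5326.3 + (-295.68) = 5785.66.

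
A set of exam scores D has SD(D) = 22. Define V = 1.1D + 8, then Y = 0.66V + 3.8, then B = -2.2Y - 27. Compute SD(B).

SD(B) = 35.1384

SD(V) = |1.1|·22 = 24.2.
SD(Y) = |0.66|·24.2 = 15.972.
SD(B) = |-2.2|·15.972 = 35.1384.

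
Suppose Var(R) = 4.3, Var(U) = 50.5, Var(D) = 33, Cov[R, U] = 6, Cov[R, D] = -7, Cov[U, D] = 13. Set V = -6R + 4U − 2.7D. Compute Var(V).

Var(V) = 407.77

Var(V) = a²·Var(R) + b²·Var(U) + c²·Var(D) + 2ab·Cov[R, U] + 2ac·Cov[R, D] + 2bc·Cov[U, D], with a = -6, b = 4, c = -2.7.
= 154.8 + 808 + 240.57 + (-288) + (-226.8) + (-280.8)
= 407.77.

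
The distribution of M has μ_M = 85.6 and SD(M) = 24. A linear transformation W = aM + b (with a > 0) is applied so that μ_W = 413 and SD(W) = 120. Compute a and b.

a = 5, b = -15

SD(W) = a·SD(M) (a > 0), so a = 120/24 = 5.
μ_W = a·μ_M + b, so b = 413 − 5·85.6 = -15.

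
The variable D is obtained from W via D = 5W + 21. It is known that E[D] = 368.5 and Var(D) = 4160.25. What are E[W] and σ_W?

E[W] = 69.5, σ_W = 12.9

From D = 5W + 21: E[D] = a·E[W] + b, so E[W] = (E[D] − b)/a = (368.5 − 21)/5 = 69.5.
σ_D = √4160.25 = 64.5.
σ_D = |a|·σ_W, so σ_W = 64.5/|5| = 12.9.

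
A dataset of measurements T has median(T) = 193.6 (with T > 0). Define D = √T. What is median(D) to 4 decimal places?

median(D) = 13.914

√T is monotone on this domain, so median(D) = √(193.6) ≈ 13.914.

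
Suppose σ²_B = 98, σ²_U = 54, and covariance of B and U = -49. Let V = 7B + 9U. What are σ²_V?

σ²_V = 3002

σ²_V = a²·σ²_B + b²·σ²_U + 2ab·covariance of B and U with a = 7, b = 9.
= 7²·98 + 9²·54 + 2·7·9·(-49)
= 4802 + 4374 + (-6174) = 3002.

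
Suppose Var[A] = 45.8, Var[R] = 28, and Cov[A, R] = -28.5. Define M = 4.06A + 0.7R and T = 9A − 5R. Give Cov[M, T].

Cov[M, T] = 1974.532

By bilinearity, Cov[M, T] = ac·Var[A] + bd·Var[R] + (ad+bc)·Cov[A, R], with a=4.06, b=0.7, c=9, d=-5.
ac·Var[A] = 4.06·9·45.8 = 1673.532
bd·Var[R] = 0.7·(-5)·28 = -98
(ad+bc)·Cov[A, R] = (-14)·(-28.5) = 399
Cov[M, T] = 1673.532 + (-98) + 399 = 1974.532.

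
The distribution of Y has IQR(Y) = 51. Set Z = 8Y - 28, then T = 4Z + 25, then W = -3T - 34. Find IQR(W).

IQR(W) = 4896

IQR(Z) = |8|·51 = 408.
IQR(T) = |4|·408 = 1632.
IQR(W) = |-3|·1632 = 4896.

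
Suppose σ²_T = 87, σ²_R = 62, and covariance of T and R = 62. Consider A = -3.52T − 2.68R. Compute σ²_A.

σ²_A = a²·σ²_T + b²·σ²_R + 2ab·covariance of T and R with a = -3.52, b = -2.68.
= (-3.52)²·87 + (-2.68)²·62 + 2·(-3.52)·(-2.68)·62
= 1077.9648 + 445.3088 + 1169.7664 = 2693.04.

σ²_A = 2693.04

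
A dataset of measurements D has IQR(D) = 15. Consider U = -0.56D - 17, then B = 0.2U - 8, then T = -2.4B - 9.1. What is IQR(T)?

IQR(T) = 4.032

IQR(U) = |-0.56|·15 = 8.4.
IQR(B) = |0.2|·8.4 = 1.68.
IQR(T) = |-2.4|·1.68 = 4.032.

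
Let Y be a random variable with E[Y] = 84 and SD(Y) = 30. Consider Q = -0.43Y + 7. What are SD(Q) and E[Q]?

Q = -0.43Y + 7 is linear with a = -0.43, b = 7.
SD(Q) = |a|·SD(Y) = |-0.43|·30 = 12.9.
E[Q] = a·E[Y] + b = (-0.43)·84 + 7 = -29.12.

SD(Q) = 12.9, E[Q] = -29.12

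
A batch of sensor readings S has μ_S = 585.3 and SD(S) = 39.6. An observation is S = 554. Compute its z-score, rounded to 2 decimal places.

z = (S − μ_S) / SD(S) = (554 − 585.3) / 39.6 ≈ -0.79.

z = -0.79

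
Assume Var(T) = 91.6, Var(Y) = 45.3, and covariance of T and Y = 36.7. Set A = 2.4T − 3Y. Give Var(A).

Var(A) = a²·Var(T) + b²·Var(Y) + 2ab·covariance of T and Y with a = 2.4, b = -3.
= 2.4²·91.6 + (-3)²·45.3 + 2·2.4·(-3)·36.7
= 527.616 + 407.7 + (-528.48) = 406.836.

Var(A) = 406.836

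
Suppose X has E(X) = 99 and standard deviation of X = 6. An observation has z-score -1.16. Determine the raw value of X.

X = E(X) + z·standard deviation of X = 99 + (-1.16)·6 = 92.04.

X = 92.04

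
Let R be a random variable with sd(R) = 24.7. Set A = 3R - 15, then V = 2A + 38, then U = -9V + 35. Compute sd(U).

sd(A) = |3|·24.7 = 74.1.
sd(V) = |2|·74.1 = 148.2.
sd(U) = |-9|·148.2 = 1333.8.

sd(U) = 1333.8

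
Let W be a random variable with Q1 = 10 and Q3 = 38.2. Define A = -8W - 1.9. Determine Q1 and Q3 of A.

a = -8 < 0 reverses order: Q1(A) comes from Q3(W), Q3(A) from Q1(W).
Q1(A) = (-8)·38.2 + (-1.9) = -307.5; Q3(A) = (-8)·10 + (-1.9) = -81.9.

Q1(A) = -307.5, Q3(A) = -81.9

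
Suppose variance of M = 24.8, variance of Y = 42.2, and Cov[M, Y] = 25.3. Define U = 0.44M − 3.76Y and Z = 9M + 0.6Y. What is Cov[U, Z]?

Cov[U, Z] = -846.468

By bilinearity, Cov[U, Z] = ac·variance of M + bd·variance of Y + (ad+bc)·Cov[M, Y], with a=0.44, b=-3.76, c=9, d=0.6.
ac·variance of M = 0.44·9·24.8 = 98.208
bd·variance of Y = (-3.76)·0.6·42.2 = -95.2032
(ad+bc)·Cov[M, Y] = (-33.576)·25.3 = -849.4728
Cov[U, Z] = 98.208 + (-95.2032) + (-849.4728) = -846.468.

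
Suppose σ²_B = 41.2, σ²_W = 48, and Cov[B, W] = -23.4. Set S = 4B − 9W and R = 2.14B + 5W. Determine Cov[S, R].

Cov[S, R] = -1824.644

By bilinearity, Cov[S, R] = ac·σ²_B + bd·σ²_W + (ad+bc)·Cov[B, W], with a=4, b=-9, c=2.14, d=5.
ac·σ²_B = 4·2.14·41.2 = 352.672
bd·σ²_W = (-9)·5·48 = -2160
(ad+bc)·Cov[B, W] = (0.74)·(-23.4) = -17.316
Cov[S, R] = 352.672 + (-2160) + (-17.316) = -1824.644.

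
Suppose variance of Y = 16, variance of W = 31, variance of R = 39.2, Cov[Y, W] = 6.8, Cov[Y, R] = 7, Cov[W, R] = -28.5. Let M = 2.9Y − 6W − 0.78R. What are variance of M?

variance of M = a²·variance of Y + b²·variance of W + c²·variance of R + 2ab·Cov[Y, W] + 2ac·Cov[Y, R] + 2bc·Cov[W, R], with a = 2.9, b = -6, c = -0.78.
= 134.56 + 1116 + 23.84928 + (-236.64) + (-31.668) + (-266.76)
= 739.34128.

variance of M = 739.34128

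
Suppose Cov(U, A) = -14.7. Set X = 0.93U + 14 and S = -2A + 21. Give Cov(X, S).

Cov(X, S) = 27.342

Cov(X, S) = a·c·Cov(U, A) = 0.93·(-2)·(-14.7) = 27.342. Additive constants drop out.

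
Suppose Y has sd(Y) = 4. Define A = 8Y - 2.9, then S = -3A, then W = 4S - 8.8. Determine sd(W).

sd(W) = 384

sd(A) = |8|·4 = 32.
sd(S) = |-3|·32 = 96.
sd(W) = |4|·96 = 384.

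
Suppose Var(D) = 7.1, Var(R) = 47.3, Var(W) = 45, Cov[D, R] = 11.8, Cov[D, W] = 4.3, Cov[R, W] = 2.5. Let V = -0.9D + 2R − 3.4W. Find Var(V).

Var(V) = a²·Var(D) + b²·Var(R) + c²·Var(W) + 2ab·Cov[D, R] + 2ac·Cov[D, W] + 2bc·Cov[R, W], with a = -0.9, b = 2, c = -3.4.
= 5.751 + 189.2 + 520.2 + (-42.48) + 26.316 + (-34)
= 664.987.

Var(V) = 664.987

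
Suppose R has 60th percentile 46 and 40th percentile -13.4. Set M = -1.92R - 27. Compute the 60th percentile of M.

Since a = -1.92 < 0 the transformation is decreasing, reversing order: the 60th percentile of M corresponds to the 40th percentile of R.
So P_{60}(M) = a·P_{40}(R) + b = (-1.92)·(-13.4) + (-27) = -1.272.

60th percentile of M = -1.272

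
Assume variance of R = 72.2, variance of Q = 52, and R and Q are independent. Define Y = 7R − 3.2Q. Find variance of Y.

variance of Y = 4070.28

variance of Y = a²·variance of R + b²·variance of Q + 2ab·Cov[R, Q] with a = 7, b = -3.2.
Independence gives Cov[R, Q] = 0.
= 7²·72.2 + (-3.2)²·52 + 2·7·(-3.2)·0
= 3537.8 + 532.48 + 0 = 4070.28.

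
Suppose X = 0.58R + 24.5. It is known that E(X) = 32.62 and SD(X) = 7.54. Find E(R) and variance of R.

E(R) = 14, variance of R = 169

From X = 0.58R + 24.5: E(X) = a·E(R) + b, so E(R) = (E(X) − b)/a = (32.62 − 24.5)/0.58 = 14.
variance of X = 7.54² = 56.8516.
variance of X = a²·variance of R, so variance of R = 56.8516/0.58² = 169.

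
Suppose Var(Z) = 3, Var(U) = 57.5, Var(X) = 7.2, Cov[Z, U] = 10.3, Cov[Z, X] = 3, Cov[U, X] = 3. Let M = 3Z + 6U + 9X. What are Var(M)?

Var(M) = 3537

Var(M) = a²·Var(Z) + b²·Var(U) + c²·Var(X) + 2ab·Cov[Z, U] + 2ac·Cov[Z, X] + 2bc·Cov[U, X], with a = 3, b = 6, c = 9.
= 27 + 2070 + 583.2 + 370.8 + 162 + 324
= 3537.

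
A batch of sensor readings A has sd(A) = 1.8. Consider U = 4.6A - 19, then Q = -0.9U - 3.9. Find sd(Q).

sd(Q) = 7.452

sd(U) = |4.6|·1.8 = 8.28.
sd(Q) = |-0.9|·8.28 = 7.452.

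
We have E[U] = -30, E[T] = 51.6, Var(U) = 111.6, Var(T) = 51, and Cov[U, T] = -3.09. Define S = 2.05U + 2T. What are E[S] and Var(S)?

E[S] = 2.05·E[U] + 2·E[T] = 2.05·(-30) + 2·51.6 = 41.7.
Var(S) = a²·Var(U) + b²·Var(T) + 2ab·Cov[U, T] with a = 2.05, b = 2.
= 2.05²·111.6 + 2²·51 + 2·2.05·2·(-3.09)
= 468.999 + 204 + (-25.338) = 647.661.

E[S] = 41.7, Var(S) = 647.661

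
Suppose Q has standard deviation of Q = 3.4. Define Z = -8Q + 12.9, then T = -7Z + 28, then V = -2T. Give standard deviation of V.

standard deviation of V = 380.8

standard deviation of Z = |-8|·3.4 = 27.2.
standard deviation of T = |-7|·27.2 = 190.4.
standard deviation of V = |-2|·190.4 = 380.8.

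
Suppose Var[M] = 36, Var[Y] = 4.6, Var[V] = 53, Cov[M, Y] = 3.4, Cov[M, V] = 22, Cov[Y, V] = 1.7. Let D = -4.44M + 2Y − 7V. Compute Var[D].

Var[D] = 4584.6256

Var[D] = a²·Var[M] + b²·Var[Y] + c²·Var[V] + 2ab·Cov[M, Y] + 2ac·Cov[M, V] + 2bc·Cov[Y, V], with a = -4.44, b = 2, c = -7.
= 709.6896 + 18.4 + 2597 + (-60.384) + 1367.52 + (-47.6)
= 4584.6256.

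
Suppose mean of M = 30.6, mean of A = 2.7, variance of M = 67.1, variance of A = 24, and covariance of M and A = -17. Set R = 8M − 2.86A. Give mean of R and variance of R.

mean of R = 237.078, variance of R = 5268.6304

mean of R = 8·mean of M + (-2.86)·mean of A = 8·30.6 + (-2.86)·2.7 = 237.078.
variance of R = a²·variance of M + b²·variance of A + 2ab·covariance of M and A with a = 8, b = -2.86.
= 8²·67.1 + (-2.86)²·24 + 2·8·(-2.86)·(-17)
= 4294.4 + 196.3104 + 777.92 = 5268.6304.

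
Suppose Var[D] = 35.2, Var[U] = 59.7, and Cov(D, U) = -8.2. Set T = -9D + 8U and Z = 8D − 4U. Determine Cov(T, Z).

Cov(T, Z) = -5264.8

By bilinearity, Cov(T, Z) = ac·Var[D] + bd·Var[U] + (ad+bc)·Cov(D, U), with a=-9, b=8, c=8, d=-4.
ac·Var[D] = (-9)·8·35.2 = -2534.4
bd·Var[U] = 8·(-4)·59.7 = -1910.4
(ad+bc)·Cov(D, U) = (100)·(-8.2) = -820
Cov(T, Z) = -2534.4 + (-1910.4) + (-820) = -5264.8.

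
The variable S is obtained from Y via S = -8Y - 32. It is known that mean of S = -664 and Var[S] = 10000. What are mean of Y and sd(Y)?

From S = -8Y - 32: mean of S = a·mean of Y + b, so mean of Y = (mean of S − b)/a = (-664 − (-32))/(-8) = 79.
sd(S) = √10000 = 100.
sd(S) = |a|·sd(Y), so sd(Y) = 100/|-8| = 12.5.

mean of Y = 79, sd(Y) = 12.5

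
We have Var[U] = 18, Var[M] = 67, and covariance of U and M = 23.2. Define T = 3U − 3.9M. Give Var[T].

Var[T] = 638.19

Var[T] = a²·Var[U] + b²·Var[M] + 2ab·covariance of U and M with a = 3, b = -3.9.
= 3²·18 + (-3.9)²·67 + 2·3·(-3.9)·23.2
= 162 + 1019.07 + (-542.88) = 638.19.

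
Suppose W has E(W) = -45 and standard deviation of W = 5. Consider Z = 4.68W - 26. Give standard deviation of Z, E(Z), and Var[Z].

Z = 4.68W - 26 is linear with a = 4.68, b = -26.
standard deviation of Z = |a|·standard deviation of W = |4.68|·5 = 23.4.
E(Z) = a·E(W) + b = 4.68·(-45) + (-26) = -236.6.
Var[W] = 5² = 25.
Var[Z] = a²·Var[W] = 4.68²·25 = 547.56 (the additive constant -26 does not affect variance).

standard deviation of Z = 23.4, E(Z) = -236.6, Var[Z] = 547.56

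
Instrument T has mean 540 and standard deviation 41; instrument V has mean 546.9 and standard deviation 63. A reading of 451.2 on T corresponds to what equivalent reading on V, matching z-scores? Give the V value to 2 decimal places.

V = 410.45

z = (451.2 − 540)/41 ≈ -2.1659.
V = 546.9 + z·63 = 546.9 + (451.2 − 540)·63/41 ≈ 410.45.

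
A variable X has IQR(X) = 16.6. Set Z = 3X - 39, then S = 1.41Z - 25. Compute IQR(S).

IQR(S) = 70.218

IQR(Z) = |3|·16.6 = 49.8.
IQR(S) = |1.41|·49.8 = 70.218.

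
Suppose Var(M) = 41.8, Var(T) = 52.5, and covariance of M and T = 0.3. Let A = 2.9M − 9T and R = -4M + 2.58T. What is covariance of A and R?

By bilinearity, covariance of A and R = ac·Var(M) + bd·Var(T) + (ad+bc)·covariance of M and T, with a=2.9, b=-9, c=-4, d=2.58.
ac·Var(M) = 2.9·(-4)·41.8 = -484.88
bd·Var(T) = (-9)·2.58·52.5 = -1219.05
(ad+bc)·covariance of M and T = (43.482)·0.3 = 13.0446
covariance of A and R = -484.88 + (-1219.05) + 13.0446 = -1690.8854.

covariance of A and R = -1690.8854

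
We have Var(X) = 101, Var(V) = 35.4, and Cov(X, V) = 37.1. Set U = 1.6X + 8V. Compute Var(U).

Var(U) = a²·Var(X) + b²·Var(V) + 2ab·Cov(X, V) with a = 1.6, b = 8.
= 1.6²·101 + 8²·35.4 + 2·1.6·8·37.1
= 258.56 + 2265.6 + 949.76 = 3473.92.

Var(U) = 3473.92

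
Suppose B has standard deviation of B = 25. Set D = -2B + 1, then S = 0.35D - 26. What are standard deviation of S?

standard deviation of S = 17.5

standard deviation of D = |-2|·25 = 50.
standard deviation of S = |0.35|·50 = 17.5.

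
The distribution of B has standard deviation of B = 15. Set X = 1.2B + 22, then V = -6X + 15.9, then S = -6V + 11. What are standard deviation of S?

standard deviation of S = 648

standard deviation of X = |1.2|·15 = 18.
standard deviation of V = |-6|·18 = 108.
standard deviation of S = |-6|·108 = 648.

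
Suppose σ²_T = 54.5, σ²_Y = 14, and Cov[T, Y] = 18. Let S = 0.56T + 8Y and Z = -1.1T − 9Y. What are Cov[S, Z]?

By bilinearity, Cov[S, Z] = ac·σ²_T + bd·σ²_Y + (ad+bc)·Cov[T, Y], with a=0.56, b=8, c=-1.1, d=-9.
ac·σ²_T = 0.56·(-1.1)·54.5 = -33.572
bd·σ²_Y = 8·(-9)·14 = -1008
(ad+bc)·Cov[T, Y] = (-13.84)·18 = -249.12
Cov[S, Z] = -33.572 + (-1008) + (-249.12) = -1290.692.

Cov[S, Z] = -1290.692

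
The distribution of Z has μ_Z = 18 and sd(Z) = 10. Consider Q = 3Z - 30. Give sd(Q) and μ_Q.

Q = 3Z - 30 is linear with a = 3, b = -30.
sd(Q) = |a|·sd(Z) = |3|·10 = 30.
μ_Q = a·μ_Z + b = 3·18 + (-30) = 24.

sd(Q) = 30, μ_Q = 24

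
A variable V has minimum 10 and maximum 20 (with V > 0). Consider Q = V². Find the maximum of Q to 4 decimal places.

max(Q) = 400

V² is increasing on this domain, so max(Q) comes from max(V) = 20: max(Q) = square(20) = 400.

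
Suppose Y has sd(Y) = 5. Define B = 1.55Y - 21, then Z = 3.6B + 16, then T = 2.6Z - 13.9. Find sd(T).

sd(T) = 72.54

sd(B) = |1.55|·5 = 7.75.
sd(Z) = |3.6|·7.75 = 27.9.
sd(T) = |2.6|·27.9 = 72.54.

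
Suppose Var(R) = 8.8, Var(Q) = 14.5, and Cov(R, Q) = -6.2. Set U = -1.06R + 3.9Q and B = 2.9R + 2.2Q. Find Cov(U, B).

Cov(U, B) = 41.6952

By bilinearity, Cov(U, B) = ac·Var(R) + bd·Var(Q) + (ad+bc)·Cov(R, Q), with a=-1.06, b=3.9, c=2.9, d=2.2.
ac·Var(R) = (-1.06)·2.9·8.8 = -27.0512
bd·Var(Q) = 3.9·2.2·14.5 = 124.41
(ad+bc)·Cov(R, Q) = (8.978)·(-6.2) = -55.6636
Cov(U, B) = -27.0512 + 124.41 + (-55.6636) = 41.6952.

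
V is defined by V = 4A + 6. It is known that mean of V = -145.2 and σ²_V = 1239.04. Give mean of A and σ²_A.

From V = 4A + 6: mean of V = a·mean of A + b, so mean of A = (mean of V − b)/a = (-145.2 − 6)/4 = -37.8.
σ²_V = a²·σ²_A, so σ²_A = 1239.04/4² = 77.44.

mean of A = -37.8, σ²_A = 77.44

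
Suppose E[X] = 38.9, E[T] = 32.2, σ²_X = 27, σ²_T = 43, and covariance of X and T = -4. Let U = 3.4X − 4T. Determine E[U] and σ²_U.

E[U] = 3.46, σ²_U = 1108.92

E[U] = 3.4·E[X] + (-4)·E[T] = 3.4·38.9 + (-4)·32.2 = 3.46.
σ²_U = a²·σ²_X + b²·σ²_T + 2ab·covariance of X and T with a = 3.4, b = -4.
= 3.4²·27 + (-4)²·43 + 2·3.4·(-4)·(-4)
= 312.12 + 688 + 108.8 = 1108.92.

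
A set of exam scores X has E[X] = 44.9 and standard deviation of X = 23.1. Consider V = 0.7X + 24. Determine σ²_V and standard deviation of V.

σ²_V = 261.4689, standard deviation of V = 16.17

V = 0.7X + 24 is linear with a = 0.7, b = 24.
σ²_X = 23.1² = 533.61.
σ²_V = a²·σ²_X = 0.7²·533.61 = 261.4689 (the additive constant 24 does not affect variance).
standard deviation of V = |a|·standard deviation of X = |0.7|·23.1 = 16.17.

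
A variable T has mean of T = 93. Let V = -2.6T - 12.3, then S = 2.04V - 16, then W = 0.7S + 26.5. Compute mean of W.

mean of V = (-2.6)·93 + (-12.3) = -254.1.
mean of S = 2.04·(-254.1) + (-16) = -534.364.
mean of W = 0.7·(-534.364) + 26.5 = -347.5548.

mean of W = -347.5548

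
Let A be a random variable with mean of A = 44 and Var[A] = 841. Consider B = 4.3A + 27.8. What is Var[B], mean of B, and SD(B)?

Var[B] = 15550.09, mean of B = 217, SD(B) = 124.7

B = 4.3A + 27.8 is linear with a = 4.3, b = 27.8.
Var[B] = a²·Var[A] = 4.3²·841 = 15550.09 (the additive constant 27.8 does not affect variance).
mean of B = a·mean of A + b = 4.3·44 + 27.8 = 217.
SD(A) = √841 = 29.
SD(B) = |a|·SD(A) = |4.3|·29 = 124.7.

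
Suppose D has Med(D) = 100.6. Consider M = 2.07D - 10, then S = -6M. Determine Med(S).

Med(S) = -1189.452

Med(M) = 2.07·100.6 + (-10) = 198.242.
Med(S) = (-6)·198.242 = -1189.452.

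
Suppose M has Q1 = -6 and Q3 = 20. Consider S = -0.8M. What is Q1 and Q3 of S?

a = -0.8 < 0 reverses order: Q1(S) comes from Q3(M), Q3(S) from Q1(M).
Q1(S) = (-0.8)·20 = -16; Q3(S) = (-0.8)·(-6) = 4.8.

Q1(S) = -16, Q3(S) = 4.8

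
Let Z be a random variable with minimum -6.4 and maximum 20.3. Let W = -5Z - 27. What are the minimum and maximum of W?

min(W) = -128.5, max(W) = 5

a = -5 < 0, so order reverses: min(W) = a·max(Z)+b = (-5)·20.3 + (-27) = -128.5; max(W) = a·min(Z)+b = (-5)·(-6.4) + (-27) = 5.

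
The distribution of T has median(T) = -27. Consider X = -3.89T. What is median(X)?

median(X) = 105.03

A linear map preserves order up to sign, so median(X) = a·median(T) + b = (-3.89)·(-27) = 105.03.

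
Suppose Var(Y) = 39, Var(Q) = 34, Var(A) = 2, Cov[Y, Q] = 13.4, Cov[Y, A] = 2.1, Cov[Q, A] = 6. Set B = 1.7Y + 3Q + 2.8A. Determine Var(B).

Var(B) = 691.862

Var(B) = a²·Var(Y) + b²·Var(Q) + c²·Var(A) + 2ab·Cov[Y, Q] + 2ac·Cov[Y, A] + 2bc·Cov[Q, A], with a = 1.7, b = 3, c = 2.8.
= 112.71 + 306 + 15.68 + 136.68 + 19.992 + 100.8
= 691.862.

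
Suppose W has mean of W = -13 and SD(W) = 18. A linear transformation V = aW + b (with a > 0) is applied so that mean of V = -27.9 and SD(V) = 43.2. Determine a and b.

SD(V) = a·SD(W) (a > 0), so a = 43.2/18 = 2.4.
mean of V = a·mean of W + b, so b = -27.9 − 2.4·(-13) = 3.3.

a = 2.4, b = 3.3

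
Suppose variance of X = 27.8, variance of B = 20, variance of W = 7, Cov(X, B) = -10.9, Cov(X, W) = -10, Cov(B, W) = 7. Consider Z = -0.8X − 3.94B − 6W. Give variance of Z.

variance of Z = 746.5104

variance of Z = a²·variance of X + b²·variance of B + c²·variance of W + 2ab·Cov(X, B) + 2ac·Cov(X, W) + 2bc·Cov(B, W), with a = -0.8, b = -3.94, c = -6.
= 17.792 + 310.472 + 252 + (-68.7136) + (-96) + 330.96
= 746.5104.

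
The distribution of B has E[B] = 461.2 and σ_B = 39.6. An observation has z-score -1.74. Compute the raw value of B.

B = E[B] + z·σ_B = 461.2 + (-1.74)·39.6 = 392.296.

B = 392.296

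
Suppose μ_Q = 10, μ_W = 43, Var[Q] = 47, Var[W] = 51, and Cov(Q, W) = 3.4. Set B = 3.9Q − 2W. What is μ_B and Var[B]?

μ_B = 3.9·μ_Q + (-2)·μ_W = 3.9·10 + (-2)·43 = -47.
Var[B] = a²·Var[Q] + b²·Var[W] + 2ab·Cov(Q, W) with a = 3.9, b = -2.
= 3.9²·47 + (-2)²·51 + 2·3.9·(-2)·3.4
= 714.87 + 204 + (-53.04) = 865.83.

μ_B = -47, Var[B] = 865.83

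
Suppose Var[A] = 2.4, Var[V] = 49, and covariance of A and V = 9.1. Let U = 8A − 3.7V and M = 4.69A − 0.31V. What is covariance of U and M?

By bilinearity, covariance of U and M = ac·Var[A] + bd·Var[V] + (ad+bc)·covariance of A and V, with a=8, b=-3.7, c=4.69, d=-0.31.
ac·Var[A] = 8·4.69·2.4 = 90.048
bd·Var[V] = (-3.7)·(-0.31)·49 = 56.203
(ad+bc)·covariance of A and V = (-19.833)·9.1 = -180.4803
covariance of U and M = 90.048 + 56.203 + (-180.4803) = -34.2293.

covariance of U and M = -34.2293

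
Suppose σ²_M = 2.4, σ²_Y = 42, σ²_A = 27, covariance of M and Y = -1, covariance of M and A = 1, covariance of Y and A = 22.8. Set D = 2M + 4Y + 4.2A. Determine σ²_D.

σ²_D = a²·σ²_M + b²·σ²_Y + c²·σ²_A + 2ab·covariance of M and Y + 2ac·covariance of M and A + 2bc·covariance of Y and A, with a = 2, b = 4, c = 4.2.
= 9.6 + 672 + 476.28 + (-16) + 16.8 + 766.08
= 1924.76.

σ²_D = 1924.76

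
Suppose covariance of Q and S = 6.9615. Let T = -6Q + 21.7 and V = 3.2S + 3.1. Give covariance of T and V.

covariance of T and V = a·c·covariance of Q and S = (-6)·3.2·6.9615 = -133.6608. Additive constants drop out.

covariance of T and V = -133.6608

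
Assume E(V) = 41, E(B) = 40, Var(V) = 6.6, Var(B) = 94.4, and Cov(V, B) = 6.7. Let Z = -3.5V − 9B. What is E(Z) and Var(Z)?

E(Z) = (-3.5)·E(V) + (-9)·E(B) = (-3.5)·41 + (-9)·40 = -503.5.
Var(Z) = a²·Var(V) + b²·Var(B) + 2ab·Cov(V, B) with a = -3.5, b = -9.
= (-3.5)²·6.6 + (-9)²·94.4 + 2·(-3.5)·(-9)·6.7
= 80.85 + 7646.4 + 422.1 = 8149.35.

E(Z) = -503.5, Var(Z) = 8149.35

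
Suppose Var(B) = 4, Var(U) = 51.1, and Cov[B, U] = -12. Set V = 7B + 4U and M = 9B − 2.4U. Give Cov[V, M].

Cov[V, M] = -468.96

By bilinearity, Cov[V, M] = ac·Var(B) + bd·Var(U) + (ad+bc)·Cov[B, U], with a=7, b=4, c=9, d=-2.4.
ac·Var(B) = 7·9·4 = 252
bd·Var(U) = 4·(-2.4)·51.1 = -490.56
(ad+bc)·Cov[B, U] = (19.2)·(-12) = -230.4
Cov[V, M] = 252 + (-490.56) + (-230.4) = -468.96.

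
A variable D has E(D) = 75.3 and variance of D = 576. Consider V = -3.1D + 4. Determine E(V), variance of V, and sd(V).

V = -3.1D + 4 is linear with a = -3.1, b = 4.
E(V) = a·E(D) + b = (-3.1)·75.3 + 4 = -229.43.
variance of V = a²·variance of D = (-3.1)²·576 = 5535.36 (the additive constant 4 does not affect variance).
sd(D) = √576 = 24.
sd(V) = |a|·sd(D) = |-3.1|·24 = 74.4.

E(V) = -229.43, variance of V = 5535.36, sd(V) = 74.4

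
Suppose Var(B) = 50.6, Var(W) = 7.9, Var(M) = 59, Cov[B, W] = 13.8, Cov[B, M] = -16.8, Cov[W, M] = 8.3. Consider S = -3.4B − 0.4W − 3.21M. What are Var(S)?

Var(S) = 886.2819

Var(S) = a²·Var(B) + b²·Var(W) + c²·Var(M) + 2ab·Cov[B, W] + 2ac·Cov[B, M] + 2bc·Cov[W, M], with a = -3.4, b = -0.4, c = -3.21.
= 584.936 + 1.264 + 607.9419 + 37.536 + (-366.7104) + 21.3144
= 886.2819.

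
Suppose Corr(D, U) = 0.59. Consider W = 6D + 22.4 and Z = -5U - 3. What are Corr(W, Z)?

Corr(W, Z) = -0.59

Linear rescalings preserve |correlation|; the slopes 6 and -5 have opposite signs, so the correlation flips sign: Corr(W, Z) = −Corr(D, U) = -0.59.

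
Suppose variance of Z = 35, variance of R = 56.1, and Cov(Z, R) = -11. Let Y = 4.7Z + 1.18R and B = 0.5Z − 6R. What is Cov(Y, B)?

Cov(Y, B) = -11.228

By bilinearity, Cov(Y, B) = ac·variance of Z + bd·variance of R + (ad+bc)·Cov(Z, R), with a=4.7, b=1.18, c=0.5, d=-6.
ac·variance of Z = 4.7·0.5·35 = 82.25
bd·variance of R = 1.18·(-6)·56.1 = -397.188
(ad+bc)·Cov(Z, R) = (-27.61)·(-11) = 303.71
Cov(Y, B) = 82.25 + (-397.188) + 303.71 = -11.228.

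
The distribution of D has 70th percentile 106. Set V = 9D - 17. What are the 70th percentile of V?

Since a = 9 > 0 the transformation is increasing, so the 70th percentile of V = a·(P_{70} of D) + b = 9·106 + (-17) = 937.

70th percentile of V = 937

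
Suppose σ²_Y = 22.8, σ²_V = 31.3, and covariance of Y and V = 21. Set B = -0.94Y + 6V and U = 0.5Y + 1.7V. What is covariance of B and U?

By bilinearity, covariance of B and U = ac·σ²_Y + bd·σ²_V + (ad+bc)·covariance of Y and V, with a=-0.94, b=6, c=0.5, d=1.7.
ac·σ²_Y = (-0.94)·0.5·22.8 = -10.716
bd·σ²_V = 6·1.7·31.3 = 319.26
(ad+bc)·covariance of Y and V = (1.402)·21 = 29.442
covariance of B and U = -10.716 + 319.26 + 29.442 = 337.986.

covariance of B and U = 337.986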